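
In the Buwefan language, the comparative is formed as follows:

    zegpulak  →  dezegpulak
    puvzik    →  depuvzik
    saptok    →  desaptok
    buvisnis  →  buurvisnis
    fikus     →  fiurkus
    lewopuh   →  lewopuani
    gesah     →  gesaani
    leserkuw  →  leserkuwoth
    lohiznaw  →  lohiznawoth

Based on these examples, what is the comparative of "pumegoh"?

puvzik and buvisnis both have last vowel 'i' yet inflect differently (depuvzik, buurvisnis), so the last vowel is not what conditions the rule; the final letter is.
"pumegoh" ends in -h. The stems ending in -h (lewopuh → lewopuani, gesah → gesaani) drop the final letter and add -ani.
The other patterns: stems ending in -k add the prefix de-; stems ending in -s insert -ur- after the first vowel; stems ending in -w add -oth.
So pumegoh → pumegoani.

pumegoani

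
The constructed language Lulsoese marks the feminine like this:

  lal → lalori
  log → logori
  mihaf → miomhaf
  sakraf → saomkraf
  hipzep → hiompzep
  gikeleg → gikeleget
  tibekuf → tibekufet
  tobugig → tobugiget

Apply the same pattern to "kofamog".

kofamoget

log and gikeleg both end in -g yet inflect differently (logori, gikeleget), so the final letter is not what conditions the rule; the number of vowels is.
"kofamog" has 3 vowels. The stems with 3 vowels (gikeleg → gikeleget, tibekuf → tibekufet, tobugig → tobugiget) add -et.
So kofamog → kofamoget.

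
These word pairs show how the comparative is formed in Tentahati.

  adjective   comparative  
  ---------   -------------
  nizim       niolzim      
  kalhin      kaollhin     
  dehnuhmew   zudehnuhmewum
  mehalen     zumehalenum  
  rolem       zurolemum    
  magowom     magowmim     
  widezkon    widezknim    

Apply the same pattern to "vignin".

violgnin

kalhin and mehalen both end in -n yet inflect differently (kaollhin, zumehalenum), so the final letter is not what conditions the rule; the last vowel is.
"vignin" has last vowel 'i'. The stems whose last vowel is 'i' (nizim → niolzim, kalhin → kaollhin) insert -ol- after the first vowel.
So vignin → violgnin.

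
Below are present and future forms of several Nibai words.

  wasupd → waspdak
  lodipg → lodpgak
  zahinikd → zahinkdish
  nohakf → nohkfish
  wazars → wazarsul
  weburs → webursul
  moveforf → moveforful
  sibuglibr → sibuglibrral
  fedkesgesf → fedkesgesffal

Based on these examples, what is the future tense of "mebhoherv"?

wasupd and zahinikd both end in -d yet inflect differently (waspdak, zahinkdish), so the final letter is not what conditions the rule; the second-to-last letter is.
"mebhoherv" has second-to-last letter 'r'. The stems whose second-to-last letter is 'r' (wazars → wazarsul, weburs → webursul, moveforf → moveforful) add -ul.
The other patterns: stems whose second-to-last letter is 'p' delete the last vowel and add -ak; stems whose second-to-last letter is 'k' delete the last vowel and add -ish; stems whose second-to-last letter is 'b' or 's' double the final consonant and add -al.
So mebhoherv → mebhohervul.

mebhohervul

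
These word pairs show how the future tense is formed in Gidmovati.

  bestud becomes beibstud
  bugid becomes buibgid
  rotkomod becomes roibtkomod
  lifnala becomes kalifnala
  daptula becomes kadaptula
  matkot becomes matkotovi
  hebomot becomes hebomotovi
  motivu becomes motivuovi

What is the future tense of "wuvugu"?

wuvuguovi

rotkomod and matkot both have last vowel 'o' yet inflect differently (roibtkomod, matkotovi), so the last vowel is not what conditions the rule; the final letter is.
"wuvugu" ends in -u. The one such stem in the data (motivu → motivuovi) adds -ovi, so the same rule applies.
The other patterns: stems ending in -d insert -ib- after the first vowel; stems ending in -a add the prefix ka-.
So wuvugu → wuvuguovi.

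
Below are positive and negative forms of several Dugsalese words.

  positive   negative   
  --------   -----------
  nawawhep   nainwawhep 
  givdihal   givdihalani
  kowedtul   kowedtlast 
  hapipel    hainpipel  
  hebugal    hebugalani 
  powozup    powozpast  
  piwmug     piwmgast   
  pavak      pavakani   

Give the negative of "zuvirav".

zuviravani

kowedtul and givdihal both end in -l yet inflect differently (kowedtlast, givdihalani), so the final letter is not what conditions the rule; the last vowel is.
"zuvirav" has last vowel 'a'. The stems whose last vowel is 'a' (pavak → pavakani, givdihal → givdihalani, hebugal → hebugalani) add -ani.
The other patterns: stems whose last vowel is 'u' delete the last vowel and add -ast; stems whose last vowel is 'e' insert -in- after the first vowel.
So zuvirav → zuviravani.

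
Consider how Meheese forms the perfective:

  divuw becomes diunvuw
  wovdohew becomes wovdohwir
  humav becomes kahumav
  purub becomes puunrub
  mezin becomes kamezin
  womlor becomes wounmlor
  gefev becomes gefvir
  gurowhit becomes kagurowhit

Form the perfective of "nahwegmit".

kanahwegmit

gefev and humav both end in -v yet inflect differently (gefvir, kahumav), so the final letter is not what conditions the rule; the last vowel is.
"nahwegmit" has last vowel 'i'. The stems whose last vowel is 'i' (mezin → kamezin, gurowhit → kagurowhit) add the prefix ka-.
The other patterns: stems whose last vowel is 'e' delete the last vowel and add -ir; stems whose last vowel is 'o' or 'u' insert -un- after the first vowel.
So nahwegmit → kanahwegmit.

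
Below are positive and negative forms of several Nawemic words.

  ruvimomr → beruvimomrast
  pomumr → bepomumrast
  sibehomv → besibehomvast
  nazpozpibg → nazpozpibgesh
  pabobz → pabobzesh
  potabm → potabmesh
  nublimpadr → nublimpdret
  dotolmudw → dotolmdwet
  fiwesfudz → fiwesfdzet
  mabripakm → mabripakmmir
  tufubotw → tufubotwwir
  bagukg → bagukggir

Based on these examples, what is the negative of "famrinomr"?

ruvimomr and nublimpadr both end in -r yet inflect differently (beruvimomrast, nublimpdret), so the final letter is not what conditions the rule; the second-to-last letter is.
"famrinomr" has second-to-last letter 'm'. The stems whose second-to-last letter is 'm' (ruvimomr → beruvimomrast, pomumr → bepomumrast, sibehomv → besibehomvast) add be- … -ast around the stem.
So famrinomr → befamrinomrast.

befamrinomrast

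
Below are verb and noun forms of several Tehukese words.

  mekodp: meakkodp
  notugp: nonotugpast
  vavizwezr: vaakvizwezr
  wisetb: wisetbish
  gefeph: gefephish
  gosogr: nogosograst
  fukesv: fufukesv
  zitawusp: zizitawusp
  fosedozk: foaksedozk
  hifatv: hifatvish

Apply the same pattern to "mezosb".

memezosb

zitawusp and notugp both end in -p yet inflect differently (zizitawusp, nonotugpast), so the final letter is not what conditions the rule; the second-to-last letter is.
"mezosb" has second-to-last letter 's'. The stems whose second-to-last letter is 's' (fukesv → fufukesv, zitawusp → zizitawusp) repeat the first consonant+vowel as a prefix.
The other patterns: stems whose second-to-last letter is 'g' add no- … -ast around the stem; stems whose second-to-last letter is 'p' or 't' add -ish; stems whose second-to-last letter is 'd' or 'z' insert -ak- after the first vowel.
So mezosb → memezosb.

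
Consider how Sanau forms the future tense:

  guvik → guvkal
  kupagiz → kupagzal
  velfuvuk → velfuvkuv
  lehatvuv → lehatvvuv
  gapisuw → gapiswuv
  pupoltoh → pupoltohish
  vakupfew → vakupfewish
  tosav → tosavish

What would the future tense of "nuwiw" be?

nuwwal

"nuwiw" has last vowel 'i'. The stems whose last vowel is 'i' (guvik → guvkal, kupagiz → kupagzal) delete the last vowel and add -al.
So nuwiw → nuwwal.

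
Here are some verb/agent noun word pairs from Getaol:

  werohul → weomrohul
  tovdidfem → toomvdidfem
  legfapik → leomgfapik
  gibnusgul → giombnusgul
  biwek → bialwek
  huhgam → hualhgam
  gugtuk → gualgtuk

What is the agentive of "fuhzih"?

legfapik and biwek both end in -k yet inflect differently (leomgfapik, bialwek), so the final letter is not what conditions the rule; the number of vowels is.
"fuhzih" has 2 vowels. The stems with 2 vowels (biwek → bialwek, huhgam → hualhgam, gugtuk → gualgtuk) insert -al- after the first vowel.
So fuhzih → fualhzih.

fualhzih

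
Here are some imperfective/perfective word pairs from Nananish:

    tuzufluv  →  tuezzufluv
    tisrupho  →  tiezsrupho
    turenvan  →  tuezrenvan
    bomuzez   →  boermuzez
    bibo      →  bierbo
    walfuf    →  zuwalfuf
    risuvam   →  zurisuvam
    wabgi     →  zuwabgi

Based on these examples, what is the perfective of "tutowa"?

tueztowa

tisrupho and bibo both end in -o yet inflect differently (tiezsrupho, bierbo), so the final letter is not what conditions the rule; the first letter is.
"tutowa" begins with t-. The stems beginning with t- (tuzufluv → tuezzufluv, tisrupho → tiezsrupho, turenvan → tuezrenvan) insert -ez- after the first vowel.
The other patterns: stems beginning with b- insert -er- after the first vowel; stems beginning with r- or w- add the prefix zu-.
So tutowa → tueztowa.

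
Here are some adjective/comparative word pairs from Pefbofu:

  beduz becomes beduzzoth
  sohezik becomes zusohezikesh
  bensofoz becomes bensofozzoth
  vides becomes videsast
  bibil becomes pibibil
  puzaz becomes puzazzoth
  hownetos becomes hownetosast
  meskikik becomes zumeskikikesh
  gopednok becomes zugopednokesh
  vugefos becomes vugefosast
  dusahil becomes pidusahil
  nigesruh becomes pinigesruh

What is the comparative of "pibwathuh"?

gopednok and vugefos both have last vowel 'o' yet inflect differently (zugopednokesh, vugefosast), so the last vowel is not what conditions the rule; the final letter is.
"pibwathuh" ends in -h. The one such stem in the data (nigesruh → pinigesruh) adds the prefix pi-, so the same rule applies.
The other patterns: stems ending in -k add zu- … -esh around the stem; stems ending in -s add -ast; stems ending in -z double the final consonant and add -oth.
So pibwathuh → pipibwathuh.

pipibwathuh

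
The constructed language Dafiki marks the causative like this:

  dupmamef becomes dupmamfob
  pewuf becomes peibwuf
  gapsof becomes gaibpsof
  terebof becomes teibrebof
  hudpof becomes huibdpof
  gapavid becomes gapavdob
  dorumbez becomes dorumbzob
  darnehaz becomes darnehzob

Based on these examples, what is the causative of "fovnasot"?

terebof and dupmamef both end in -f yet inflect differently (teibrebof, dupmamfob), so the final letter is not what conditions the rule; the last vowel is.
"fovnasot" has last vowel 'o'. The stems whose last vowel is 'o' (terebof → teibrebof, gapsof → gaibpsof, hudpof → huibdpof) insert -ib- after the first vowel.
So fovnasot → foibvnasot.

foibvnasot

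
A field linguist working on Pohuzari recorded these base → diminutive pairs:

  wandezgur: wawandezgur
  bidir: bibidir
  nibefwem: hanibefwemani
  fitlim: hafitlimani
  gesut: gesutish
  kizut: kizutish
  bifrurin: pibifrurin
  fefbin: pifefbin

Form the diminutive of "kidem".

bidir and fitlim both have last vowel 'i' yet inflect differently (bibidir, hafitlimani), so the last vowel is not what conditions the rule; the final letter is.
"kidem" ends in -m. The stems ending in -m (nibefwem → hanibefwemani, fitlim → hafitlimani) add ha- … -ani around the stem.
So kidem → hakidemani.

hakidemani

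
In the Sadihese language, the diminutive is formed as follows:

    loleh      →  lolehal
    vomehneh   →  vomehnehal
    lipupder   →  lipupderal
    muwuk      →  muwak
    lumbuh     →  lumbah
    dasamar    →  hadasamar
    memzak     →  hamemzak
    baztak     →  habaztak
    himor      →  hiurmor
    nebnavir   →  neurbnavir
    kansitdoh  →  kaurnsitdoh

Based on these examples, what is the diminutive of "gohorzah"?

hagohorzah

loleh and lumbuh both end in -h yet inflect differently (lolehal, lumbah), so the final letter is not what conditions the rule; the last vowel is.
"gohorzah" has last vowel 'a'. The stems whose last vowel is 'a' (dasamar → hadasamar, memzak → hamemzak, baztak → habaztak) add the prefix ha-.
So gohorzah → hagohorzah.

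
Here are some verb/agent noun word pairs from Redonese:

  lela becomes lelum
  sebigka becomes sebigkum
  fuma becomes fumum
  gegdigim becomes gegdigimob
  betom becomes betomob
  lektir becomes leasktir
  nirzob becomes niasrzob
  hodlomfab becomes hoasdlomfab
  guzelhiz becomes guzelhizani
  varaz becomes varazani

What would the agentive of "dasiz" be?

"dasiz" ends in -z. The stems ending in -z (guzelhiz → guzelhizani, varaz → varazani) add -ani.
So dasiz → dasizani.

dasizani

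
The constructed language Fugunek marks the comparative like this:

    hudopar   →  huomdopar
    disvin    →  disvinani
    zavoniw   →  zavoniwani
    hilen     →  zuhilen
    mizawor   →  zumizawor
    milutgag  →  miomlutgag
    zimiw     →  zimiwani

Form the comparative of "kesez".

zukesez

hudopar and mizawor both end in -r yet inflect differently (huomdopar, zumizawor), so the final letter is not what conditions the rule; the last vowel is.
"kesez" has last vowel 'e'. The one such stem in the data (hilen → zuhilen) adds the prefix zu-, so the same rule applies.
So kesez → zukesez.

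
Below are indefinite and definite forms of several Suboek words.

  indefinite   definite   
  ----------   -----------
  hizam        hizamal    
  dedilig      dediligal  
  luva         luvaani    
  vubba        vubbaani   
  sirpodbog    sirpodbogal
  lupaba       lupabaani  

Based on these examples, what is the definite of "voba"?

vobaani

vubba and hizam both have last vowel 'a' yet inflect differently (vubbaani, hizamal), so the last vowel is not what conditions the rule; the final letter is.
"voba" ends in -a. The stems ending in -a (vubba → vubbaani, luva → luvaani, lupaba → lupabaani) add -ani.
The other pattern: stems ending in -g or -m add -al.
So voba → vobaani.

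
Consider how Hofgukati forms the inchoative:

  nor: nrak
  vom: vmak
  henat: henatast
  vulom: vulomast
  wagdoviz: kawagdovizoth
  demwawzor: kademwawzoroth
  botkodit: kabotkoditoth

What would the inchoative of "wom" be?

wmak

vom and vulom both end in -m yet inflect differently (vmak, vulomast), so the final letter is not what conditions the rule; the number of vowels is.
"wom" has 1 vowel. The stems with 1 vowel (nor → nrak, vom → vmak) delete the last vowel and add -ak.
The other patterns: stems with 2 vowels add -ast; stems with 3 vowels add ka- … -oth around the stem.
So wom → wmak.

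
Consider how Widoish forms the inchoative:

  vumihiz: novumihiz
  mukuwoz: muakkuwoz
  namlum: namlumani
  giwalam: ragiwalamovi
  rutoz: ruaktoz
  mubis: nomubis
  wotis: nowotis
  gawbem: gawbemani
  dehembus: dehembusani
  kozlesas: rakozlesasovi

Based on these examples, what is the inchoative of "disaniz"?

nodisaniz

giwalam and namlum both end in -m yet inflect differently (ragiwalamovi, namlumani), so the final letter is not what conditions the rule; the last vowel is.
"disaniz" has last vowel 'i'. The stems whose last vowel is 'i' (vumihiz → novumihiz, wotis → nowotis, mubis → nomubis) add the prefix no-.
The other patterns: stems whose last vowel is 'a' add ra- … -ovi around the stem; stems whose last vowel is 'e' or 'u' add -ani; stems whose last vowel is 'o' insert -ak- after the first vowel.
So disaniz → nodisaniz.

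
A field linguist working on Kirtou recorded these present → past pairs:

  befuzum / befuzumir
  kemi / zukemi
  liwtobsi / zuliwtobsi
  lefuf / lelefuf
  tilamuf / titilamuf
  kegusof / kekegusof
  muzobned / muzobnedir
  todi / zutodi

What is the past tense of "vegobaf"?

vevegobaf

tilamuf and befuzum both have last vowel 'u' yet inflect differently (titilamuf, befuzumir), so the last vowel is not what conditions the rule; the final letter is.
"vegobaf" ends in -f. The stems ending in -f (tilamuf → titilamuf, kegusof → kekegusof, lefuf → lelefuf) repeat the first consonant+vowel as a prefix.
The other patterns: stems ending in -i add the prefix zu-; stems ending in -d or -m add -ir.
So vegobaf → vevegobaf.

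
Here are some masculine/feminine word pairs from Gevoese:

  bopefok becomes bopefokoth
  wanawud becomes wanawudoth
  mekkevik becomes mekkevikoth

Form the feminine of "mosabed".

mosabedoth

Every pair shown (bopefok → bopefokoth, wanawud → wanawudoth, mekkevik → mekkevikoth) follows the same rule: add -oth.
So mosabed → mosabedoth.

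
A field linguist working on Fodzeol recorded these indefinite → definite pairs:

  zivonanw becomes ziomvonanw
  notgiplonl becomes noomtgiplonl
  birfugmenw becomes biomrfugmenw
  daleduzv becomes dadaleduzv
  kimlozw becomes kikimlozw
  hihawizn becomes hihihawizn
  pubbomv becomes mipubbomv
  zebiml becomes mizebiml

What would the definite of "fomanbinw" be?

zivonanw and kimlozw both end in -w yet inflect differently (ziomvonanw, kikimlozw), so the final letter is not what conditions the rule; the second-to-last letter is.
"fomanbinw" has second-to-last letter 'n'. The stems whose second-to-last letter is 'n' (zivonanw → ziomvonanw, notgiplonl → noomtgiplonl, birfugmenw → biomrfugmenw) insert -om- after the first vowel.
So fomanbinw → foommanbinw.

foommanbinw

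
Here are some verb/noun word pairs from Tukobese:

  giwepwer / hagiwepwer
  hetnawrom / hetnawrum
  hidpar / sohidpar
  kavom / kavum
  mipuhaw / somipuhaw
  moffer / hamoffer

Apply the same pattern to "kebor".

hidpar and giwepwer both end in -r yet inflect differently (sohidpar, hagiwepwer), so the final letter is not what conditions the rule; the last vowel is.
"kebor" has last vowel 'o'. The stems whose last vowel is 'o' (kavom → kavum, hetnawrom → hetnawrum) change the last vowel to 'u'.
So kebor → kebur.

kebur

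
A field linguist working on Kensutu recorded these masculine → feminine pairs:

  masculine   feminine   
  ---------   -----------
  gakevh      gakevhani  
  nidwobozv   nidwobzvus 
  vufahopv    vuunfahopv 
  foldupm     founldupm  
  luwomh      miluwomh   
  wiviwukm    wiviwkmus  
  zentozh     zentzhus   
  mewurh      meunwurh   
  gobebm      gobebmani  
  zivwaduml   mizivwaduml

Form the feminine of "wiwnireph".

wiunwnireph

zentozh and gakevh both end in -h yet inflect differently (zentzhus, gakevhani), so the final letter is not what conditions the rule; the second-to-last letter is.
"wiwnireph" has second-to-last letter 'p'. The stems whose second-to-last letter is 'p' (foldupm → founldupm, vufahopv → vuunfahopv) insert -un- after the first vowel.
So wiwnireph → wiunwnireph.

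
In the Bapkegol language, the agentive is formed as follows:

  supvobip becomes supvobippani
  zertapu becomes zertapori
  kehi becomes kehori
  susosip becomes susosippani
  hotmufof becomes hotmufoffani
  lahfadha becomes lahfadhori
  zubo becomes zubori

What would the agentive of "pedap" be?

pedappani

hotmufof and zubo both have last vowel 'o' yet inflect differently (hotmufoffani, zubori), so the last vowel is not what conditions the rule; whether the stem ends in a vowel or a consonant is.
"pedap" ends in a consonant. The stems ending in a consonant (hotmufof → hotmufoffani, supvobip → supvobippani, susosip → susosippani) double the final consonant and add -ani.
So pedap → pedappani.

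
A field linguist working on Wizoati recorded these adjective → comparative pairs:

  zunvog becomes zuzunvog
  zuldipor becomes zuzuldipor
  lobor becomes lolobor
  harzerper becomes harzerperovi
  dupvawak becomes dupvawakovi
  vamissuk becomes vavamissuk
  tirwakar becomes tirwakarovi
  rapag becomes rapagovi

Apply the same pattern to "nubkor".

zuldipor and harzerper both end in -r yet inflect differently (zuzuldipor, harzerperovi), so the final letter is not what conditions the rule; the last vowel is.
"nubkor" has last vowel 'o'. The stems whose last vowel is 'o' (zuldipor → zuzuldipor, lobor → lolobor, zunvog → zuzunvog) repeat the first consonant+vowel as a prefix.
The other pattern: stems whose last vowel is 'a' or 'e' add -ovi.
So nubkor → nunubkor.

nunubkor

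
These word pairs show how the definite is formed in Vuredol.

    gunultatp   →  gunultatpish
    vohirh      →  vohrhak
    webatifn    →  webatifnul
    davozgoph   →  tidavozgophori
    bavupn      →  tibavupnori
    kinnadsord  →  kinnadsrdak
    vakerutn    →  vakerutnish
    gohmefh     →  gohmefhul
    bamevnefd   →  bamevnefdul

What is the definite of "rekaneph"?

tirekanephori

webatifn and vakerutn both end in -n yet inflect differently (webatifnul, vakerutnish), so the final letter is not what conditions the rule; the second-to-last letter is.
"rekaneph" has second-to-last letter 'p'. The stems whose second-to-last letter is 'p' (davozgoph → tidavozgophori, bavupn → tibavupnori) add ti- … -ori around the stem.
So rekaneph → tirekanephori.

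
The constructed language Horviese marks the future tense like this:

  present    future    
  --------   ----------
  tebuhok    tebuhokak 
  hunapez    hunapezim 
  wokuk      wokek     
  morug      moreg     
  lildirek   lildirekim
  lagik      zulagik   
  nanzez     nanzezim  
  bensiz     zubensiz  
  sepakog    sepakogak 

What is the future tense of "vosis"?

zuvosis

tebuhok and lagik both end in -k yet inflect differently (tebuhokak, zulagik), so the final letter is not what conditions the rule; the last vowel is.
"vosis" has last vowel 'i'. The stems whose last vowel is 'i' (lagik → zulagik, bensiz → zubensiz) add the prefix zu-.
So vosis → zuvosis.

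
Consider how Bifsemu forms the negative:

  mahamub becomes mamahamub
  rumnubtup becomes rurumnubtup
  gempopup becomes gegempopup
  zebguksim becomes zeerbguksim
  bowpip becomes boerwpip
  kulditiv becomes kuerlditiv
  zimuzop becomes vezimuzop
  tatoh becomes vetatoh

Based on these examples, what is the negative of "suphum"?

susuphum

"suphum" has last vowel 'u'. The stems whose last vowel is 'u' (mahamub → mamahamub, rumnubtup → rurumnubtup, gempopup → gegempopup) repeat the first consonant+vowel as a prefix.
So suphum → susuphum.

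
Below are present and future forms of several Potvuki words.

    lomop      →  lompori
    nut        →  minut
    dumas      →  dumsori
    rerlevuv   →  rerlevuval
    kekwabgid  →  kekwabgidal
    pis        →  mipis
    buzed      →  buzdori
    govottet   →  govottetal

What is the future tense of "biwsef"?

pis and dumas both end in -s yet inflect differently (mipis, dumsori), so the final letter is not what conditions the rule; the number of vowels is.
"biwsef" has 2 vowels. The stems with 2 vowels (dumas → dumsori, buzed → buzdori, lomop → lompori) delete the last vowel and add -ori.
The other patterns: stems with 1 vowel add the prefix mi-; stems with 3 vowels add -al.
So biwsef → biwsfori.

biwsfori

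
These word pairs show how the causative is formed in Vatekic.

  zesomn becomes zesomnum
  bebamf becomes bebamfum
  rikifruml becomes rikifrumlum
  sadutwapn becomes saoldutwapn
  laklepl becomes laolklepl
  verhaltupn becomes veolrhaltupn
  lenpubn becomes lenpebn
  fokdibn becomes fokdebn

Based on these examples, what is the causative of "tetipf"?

teoltipf

zesomn and sadutwapn both end in -n yet inflect differently (zesomnum, saoldutwapn), so the final letter is not what conditions the rule; the second-to-last letter is.
"tetipf" has second-to-last letter 'p'. The stems whose second-to-last letter is 'p' (sadutwapn → saoldutwapn, laklepl → laolklepl, verhaltupn → veolrhaltupn) insert -ol- after the first vowel.
The other patterns: stems whose second-to-last letter is 'm' add -um; stems whose second-to-last letter is 'b' change the last vowel to 'e'.
So tetipf → teoltipf.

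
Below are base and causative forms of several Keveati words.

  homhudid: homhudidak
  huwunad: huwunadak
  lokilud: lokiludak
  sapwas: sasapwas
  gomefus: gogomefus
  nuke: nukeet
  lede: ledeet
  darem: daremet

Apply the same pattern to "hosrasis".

huwunad and sapwas both have last vowel 'a' yet inflect differently (huwunadak, sasapwas), so the last vowel is not what conditions the rule; the final letter is.
"hosrasis" ends in -s. The stems ending in -s (sapwas → sasapwas, gomefus → gogomefus) repeat the first consonant+vowel as a prefix.
The other patterns: stems ending in -d add -ak; stems ending in -e or -m add -et.
So hosrasis → hohosrasis.

hohosrasis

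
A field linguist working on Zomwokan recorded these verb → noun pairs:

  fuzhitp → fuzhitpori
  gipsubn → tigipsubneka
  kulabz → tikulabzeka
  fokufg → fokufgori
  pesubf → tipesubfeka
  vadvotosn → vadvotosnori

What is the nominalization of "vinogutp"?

vinogutpori

"vinogutp" has second-to-last letter 't'. The one such stem in the data (fuzhitp → fuzhitpori) adds -ori, so the same rule applies.
The other pattern: stems whose second-to-last letter is 'b' add ti- … -eka around the stem.
So vinogutp → vinogutpori.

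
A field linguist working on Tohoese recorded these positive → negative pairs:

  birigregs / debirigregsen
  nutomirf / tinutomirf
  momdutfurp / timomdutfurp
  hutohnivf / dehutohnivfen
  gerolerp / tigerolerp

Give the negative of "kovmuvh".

dekovmuvhen

nutomirf and hutohnivf both end in -f yet inflect differently (tinutomirf, dehutohnivfen), so the final letter is not what conditions the rule; the second-to-last letter is.
"kovmuvh" has second-to-last letter 'v'. The one such stem in the data (hutohnivf → dehutohnivfen) adds de- … -en around the stem, so the same rule applies.
So kovmuvh → dekovmuvhen.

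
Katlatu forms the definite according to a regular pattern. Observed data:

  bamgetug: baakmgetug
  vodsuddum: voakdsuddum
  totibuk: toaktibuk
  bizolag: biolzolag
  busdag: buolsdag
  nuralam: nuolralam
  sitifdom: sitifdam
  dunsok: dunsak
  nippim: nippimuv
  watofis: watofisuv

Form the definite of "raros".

raras

"raros" has last vowel 'o'. The stems whose last vowel is 'o' (sitifdom → sitifdam, dunsok → dunsak) change the last vowel to 'a'.
So raros → raras.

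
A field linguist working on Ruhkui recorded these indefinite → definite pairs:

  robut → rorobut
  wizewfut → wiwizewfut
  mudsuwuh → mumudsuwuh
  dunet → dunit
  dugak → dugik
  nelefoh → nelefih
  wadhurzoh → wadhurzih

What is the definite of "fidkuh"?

fifidkuh

"fidkuh" has last vowel 'u'. The stems whose last vowel is 'u' (robut → rorobut, wizewfut → wiwizewfut, mudsuwuh → mumudsuwuh) repeat the first consonant+vowel as a prefix.
The other pattern: stems whose last vowel is 'a', 'e' or 'o' change the last vowel to 'i'.
So fidkuh → fifidkuh.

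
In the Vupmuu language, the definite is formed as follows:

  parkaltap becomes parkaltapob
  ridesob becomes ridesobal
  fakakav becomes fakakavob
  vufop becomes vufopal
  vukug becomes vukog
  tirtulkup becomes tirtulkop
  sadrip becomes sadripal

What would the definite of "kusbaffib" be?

kusbaffibal

parkaltap and tirtulkup both end in -p yet inflect differently (parkaltapob, tirtulkop), so the final letter is not what conditions the rule; the last vowel is.
"kusbaffib" has last vowel 'i'. The one such stem in the data (sadrip → sadripal) adds -al, so the same rule applies.
So kusbaffib → kusbaffibal.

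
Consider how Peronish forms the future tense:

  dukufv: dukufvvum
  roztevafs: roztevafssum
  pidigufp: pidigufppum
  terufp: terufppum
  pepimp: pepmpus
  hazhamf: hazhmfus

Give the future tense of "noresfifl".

noresfifllum

pidigufp and pepimp both end in -p yet inflect differently (pidigufppum, pepmpus), so the final letter is not what conditions the rule; the second-to-last letter is.
"noresfifl" has second-to-last letter 'f'. The stems whose second-to-last letter is 'f' (dukufv → dukufvvum, roztevafs → roztevafssum, pidigufp → pidigufppum) double the final consonant and add -um.
So noresfifl → noresfifllum.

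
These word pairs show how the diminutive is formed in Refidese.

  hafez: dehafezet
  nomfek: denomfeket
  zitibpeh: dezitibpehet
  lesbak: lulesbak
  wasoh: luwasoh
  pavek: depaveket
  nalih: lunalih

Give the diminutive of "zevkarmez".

zitibpeh and wasoh both end in -h yet inflect differently (dezitibpehet, luwasoh), so the final letter is not what conditions the rule; the last vowel is.
"zevkarmez" has last vowel 'e'. The stems whose last vowel is 'e' (zitibpeh → dezitibpehet, nomfek → denomfeket, pavek → depaveket) add de- … -et around the stem.
The other pattern: stems whose last vowel is 'a', 'i' or 'o' add the prefix lu-.
So zevkarmez → dezevkarmezet.

dezevkarmezet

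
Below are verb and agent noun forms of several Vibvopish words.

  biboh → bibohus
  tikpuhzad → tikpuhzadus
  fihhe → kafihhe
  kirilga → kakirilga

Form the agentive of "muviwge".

kamuviwge

"muviwge" ends in a vowel. The stems ending in a vowel (fihhe → kafihhe, kirilga → kakirilga) add the prefix ka-.
The other pattern: stems ending in a consonant add -us.
So muviwge → kamuviwge.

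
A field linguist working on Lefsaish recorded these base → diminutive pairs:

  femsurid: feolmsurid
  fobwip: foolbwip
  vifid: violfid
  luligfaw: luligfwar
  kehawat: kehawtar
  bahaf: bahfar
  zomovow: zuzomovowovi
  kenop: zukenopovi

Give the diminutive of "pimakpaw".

"pimakpaw" has last vowel 'a'. The stems whose last vowel is 'a' (luligfaw → luligfwar, kehawat → kehawtar, bahaf → bahfar) delete the last vowel and add -ar.
The other patterns: stems whose last vowel is 'i' insert -ol- after the first vowel; stems whose last vowel is 'o' add zu- … -ovi around the stem.
So pimakpaw → pimakpwar.

pimakpwar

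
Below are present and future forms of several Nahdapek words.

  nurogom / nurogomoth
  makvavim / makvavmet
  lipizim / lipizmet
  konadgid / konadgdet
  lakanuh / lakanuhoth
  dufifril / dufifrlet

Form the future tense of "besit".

lipizim and nurogom both end in -m yet inflect differently (lipizmet, nurogomoth), so the final letter is not what conditions the rule; the last vowel is.
"besit" has last vowel 'i'. The stems whose last vowel is 'i' (lipizim → lipizmet, konadgid → konadgdet, makvavim → makvavmet) delete the last vowel and add -et.
The other pattern: stems whose last vowel is 'o' or 'u' add -oth.
So besit → bestet.

bestet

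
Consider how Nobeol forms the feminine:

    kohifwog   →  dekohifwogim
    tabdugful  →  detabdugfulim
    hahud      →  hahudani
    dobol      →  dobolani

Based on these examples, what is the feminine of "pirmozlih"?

depirmozlihim

tabdugful and dobol both end in -l yet inflect differently (detabdugfulim, dobolani), so the final letter is not what conditions the rule; the number of vowels is.
"pirmozlih" has 3 vowels. The stems with 3 vowels (kohifwog → dekohifwogim, tabdugful → detabdugfulim) add de- … -im around the stem.
So pirmozlih → depirmozlihim.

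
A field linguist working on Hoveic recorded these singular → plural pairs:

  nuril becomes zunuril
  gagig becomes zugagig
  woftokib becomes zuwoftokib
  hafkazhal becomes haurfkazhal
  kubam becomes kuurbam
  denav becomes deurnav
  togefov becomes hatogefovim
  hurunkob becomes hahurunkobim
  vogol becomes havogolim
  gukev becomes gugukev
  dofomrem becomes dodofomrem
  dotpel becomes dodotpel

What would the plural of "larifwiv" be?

zularifwiv

"larifwiv" has last vowel 'i'. The stems whose last vowel is 'i' (nuril → zunuril, gagig → zugagig, woftokib → zuwoftokib) add the prefix zu-.
So larifwiv → zularifwiv.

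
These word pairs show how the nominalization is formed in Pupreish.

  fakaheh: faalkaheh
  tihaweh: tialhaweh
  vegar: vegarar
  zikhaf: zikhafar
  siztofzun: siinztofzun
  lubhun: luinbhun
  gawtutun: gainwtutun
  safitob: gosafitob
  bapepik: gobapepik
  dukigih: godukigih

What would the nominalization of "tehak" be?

tehakar

"tehak" has last vowel 'a'. The stems whose last vowel is 'a' (vegar → vegarar, zikhaf → zikhafar) add -ar.
The other patterns: stems whose last vowel is 'e' insert -al- after the first vowel; stems whose last vowel is 'u' insert -in- after the first vowel; stems whose last vowel is 'i' or 'o' add the prefix go-.
So tehak → tehakar.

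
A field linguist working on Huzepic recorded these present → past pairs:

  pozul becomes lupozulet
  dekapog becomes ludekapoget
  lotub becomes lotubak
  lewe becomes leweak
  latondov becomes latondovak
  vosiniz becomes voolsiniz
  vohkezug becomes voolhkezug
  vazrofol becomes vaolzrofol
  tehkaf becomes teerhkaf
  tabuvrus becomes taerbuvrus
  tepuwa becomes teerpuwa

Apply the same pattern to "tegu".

teergu

dekapog and vohkezug both end in -g yet inflect differently (ludekapoget, voolhkezug), so the final letter is not what conditions the rule; the first letter is.
"tegu" begins with t-. The stems beginning with t- (tehkaf → teerhkaf, tabuvrus → taerbuvrus, tepuwa → teerpuwa) insert -er- after the first vowel.
The other patterns: stems beginning with d- or p- add lu- … -et around the stem; stems beginning with l- add -ak; stems beginning with v- insert -ol- after the first vowel.
So tegu → teergu.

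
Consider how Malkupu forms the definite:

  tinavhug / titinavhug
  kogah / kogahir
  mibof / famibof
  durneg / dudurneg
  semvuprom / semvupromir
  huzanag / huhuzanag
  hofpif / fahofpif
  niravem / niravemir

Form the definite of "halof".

fahalof

kogah and huzanag both have last vowel 'a' yet inflect differently (kogahir, huhuzanag), so the last vowel is not what conditions the rule; the final letter is.
"halof" ends in -f. The stems ending in -f (mibof → famibof, hofpif → fahofpif) add the prefix fa-.
So halof → fahalof.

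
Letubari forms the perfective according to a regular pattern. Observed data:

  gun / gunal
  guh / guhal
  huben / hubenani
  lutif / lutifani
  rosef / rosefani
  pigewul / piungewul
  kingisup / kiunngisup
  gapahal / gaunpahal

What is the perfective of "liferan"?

liunferan

gun and huben both end in -n yet inflect differently (gunal, hubenani), so the final letter is not what conditions the rule; the number of vowels is.
"liferan" has 3 vowels. The stems with 3 vowels (pigewul → piungewul, kingisup → kiunngisup, gapahal → gaunpahal) insert -un- after the first vowel.
The other patterns: stems with 1 vowel add -al; stems with 2 vowels add -ani.
So liferan → liunferan.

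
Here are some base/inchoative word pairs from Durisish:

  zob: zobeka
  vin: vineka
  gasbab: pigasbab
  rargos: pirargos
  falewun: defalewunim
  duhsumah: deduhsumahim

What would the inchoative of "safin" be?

pisafin

zob and gasbab both end in -b yet inflect differently (zobeka, pigasbab), so the final letter is not what conditions the rule; the number of vowels is.
"safin" has 2 vowels. The stems with 2 vowels (gasbab → pigasbab, rargos → pirargos) add the prefix pi-.
So safin → pisafin.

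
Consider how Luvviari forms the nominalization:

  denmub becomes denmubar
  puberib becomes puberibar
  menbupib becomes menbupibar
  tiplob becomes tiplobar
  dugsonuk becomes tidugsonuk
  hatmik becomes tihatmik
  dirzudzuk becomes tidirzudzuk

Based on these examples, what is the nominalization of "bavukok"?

"bavukok" ends in -k. The stems ending in -k (dugsonuk → tidugsonuk, hatmik → tihatmik, dirzudzuk → tidirzudzuk) add the prefix ti-.
So bavukok → tibavukok.

tibavukok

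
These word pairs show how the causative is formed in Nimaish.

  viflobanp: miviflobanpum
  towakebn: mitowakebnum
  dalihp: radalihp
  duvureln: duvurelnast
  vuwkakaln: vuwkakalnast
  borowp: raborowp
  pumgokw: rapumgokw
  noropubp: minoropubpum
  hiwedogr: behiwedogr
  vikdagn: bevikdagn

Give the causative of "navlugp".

benavlugp

towakebn and vuwkakaln both end in -n yet inflect differently (mitowakebnum, vuwkakalnast), so the final letter is not what conditions the rule; the second-to-last letter is.
"navlugp" has second-to-last letter 'g'. The stems whose second-to-last letter is 'g' (hiwedogr → behiwedogr, vikdagn → bevikdagn) add the prefix be-.
The other patterns: stems whose second-to-last letter is 'b' or 'n' add mi- … -um around the stem; stems whose second-to-last letter is 'l' add -ast; stems whose second-to-last letter is 'h', 'k' or 'w' add the prefix ra-.
So navlugp → benavlugp.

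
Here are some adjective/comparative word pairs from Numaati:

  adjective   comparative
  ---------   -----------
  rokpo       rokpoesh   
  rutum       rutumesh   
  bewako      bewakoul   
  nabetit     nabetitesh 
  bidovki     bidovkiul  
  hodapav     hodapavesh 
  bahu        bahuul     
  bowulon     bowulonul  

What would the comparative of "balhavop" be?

bewako and rokpo both end in -o yet inflect differently (bewakoul, rokpoesh), so the final letter is not what conditions the rule; the first letter is.
"balhavop" begins with b-. The stems beginning with b- (bewako → bewakoul, bahu → bahuul, bidovki → bidovkiul) add -ul.
So balhavop → balhavopul.

balhavopul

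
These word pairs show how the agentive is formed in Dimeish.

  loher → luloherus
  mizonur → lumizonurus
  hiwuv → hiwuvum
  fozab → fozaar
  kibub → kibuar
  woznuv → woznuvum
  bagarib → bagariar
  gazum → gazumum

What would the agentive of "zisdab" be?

"zisdab" ends in -b. The stems ending in -b (kibub → kibuar, fozab → fozaar, bagarib → bagariar) drop the final letter and add -ar.
So zisdab → zisdaar.

zisdaar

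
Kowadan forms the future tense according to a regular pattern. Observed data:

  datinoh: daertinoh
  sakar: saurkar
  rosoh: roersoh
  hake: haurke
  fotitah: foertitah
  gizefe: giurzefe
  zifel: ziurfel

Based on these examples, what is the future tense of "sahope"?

saurhope

"sahope" ends in -e. The stems ending in -e (hake → haurke, gizefe → giurzefe) insert -ur- after the first vowel.
The other pattern: stems ending in -h insert -er- after the first vowel.
So sahope → saurhope.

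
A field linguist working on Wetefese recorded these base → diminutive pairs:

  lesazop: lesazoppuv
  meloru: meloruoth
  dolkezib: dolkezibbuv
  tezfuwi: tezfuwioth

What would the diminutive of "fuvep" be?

tezfuwi and dolkezib both have last vowel 'i' yet inflect differently (tezfuwioth, dolkezibbuv), so the last vowel is not what conditions the rule; whether the stem ends in a vowel or a consonant is.
"fuvep" ends in a consonant. The stems ending in a consonant (lesazop → lesazoppuv, dolkezib → dolkezibbuv) double the final consonant and add -uv.
So fuvep → fuveppuv.

fuveppuv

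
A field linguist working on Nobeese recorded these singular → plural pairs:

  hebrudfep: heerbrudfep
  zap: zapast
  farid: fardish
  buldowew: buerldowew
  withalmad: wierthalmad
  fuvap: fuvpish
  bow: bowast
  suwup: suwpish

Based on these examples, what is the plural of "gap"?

zap and suwup both end in -p yet inflect differently (zapast, suwpish), so the final letter is not what conditions the rule; the number of vowels is.
"gap" has 1 vowel. The stems with 1 vowel (bow → bowast, zap → zapast) add -ast.
The other patterns: stems with 2 vowels delete the last vowel and add -ish; stems with 3 vowels insert -er- after the first vowel.
So gap → gapast.

gapast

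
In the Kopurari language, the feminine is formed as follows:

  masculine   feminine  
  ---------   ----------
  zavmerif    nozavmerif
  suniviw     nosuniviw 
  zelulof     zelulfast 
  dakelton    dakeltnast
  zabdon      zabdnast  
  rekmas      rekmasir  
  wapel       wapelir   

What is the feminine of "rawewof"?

zavmerif and zelulof both end in -f yet inflect differently (nozavmerif, zelulfast), so the final letter is not what conditions the rule; the last vowel is.
"rawewof" has last vowel 'o'. The stems whose last vowel is 'o' (zelulof → zelulfast, dakelton → dakeltnast, zabdon → zabdnast) delete the last vowel and add -ast.
So rawewof → rawewfast.

rawewfast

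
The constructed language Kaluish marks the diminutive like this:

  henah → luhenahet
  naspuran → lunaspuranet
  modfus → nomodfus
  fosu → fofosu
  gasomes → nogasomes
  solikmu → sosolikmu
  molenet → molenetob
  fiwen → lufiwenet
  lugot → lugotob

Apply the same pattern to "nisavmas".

molenet and gasomes both have last vowel 'e' yet inflect differently (molenetob, nogasomes), so the last vowel is not what conditions the rule; the final letter is.
"nisavmas" ends in -s. The stems ending in -s (modfus → nomodfus, gasomes → nogasomes) add the prefix no-.
The other patterns: stems ending in -t add -ob; stems ending in -u repeat the first consonant+vowel as a prefix; stems ending in -h or -n add lu- … -et around the stem.
So nisavmas → nonisavmas.

nonisavmas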